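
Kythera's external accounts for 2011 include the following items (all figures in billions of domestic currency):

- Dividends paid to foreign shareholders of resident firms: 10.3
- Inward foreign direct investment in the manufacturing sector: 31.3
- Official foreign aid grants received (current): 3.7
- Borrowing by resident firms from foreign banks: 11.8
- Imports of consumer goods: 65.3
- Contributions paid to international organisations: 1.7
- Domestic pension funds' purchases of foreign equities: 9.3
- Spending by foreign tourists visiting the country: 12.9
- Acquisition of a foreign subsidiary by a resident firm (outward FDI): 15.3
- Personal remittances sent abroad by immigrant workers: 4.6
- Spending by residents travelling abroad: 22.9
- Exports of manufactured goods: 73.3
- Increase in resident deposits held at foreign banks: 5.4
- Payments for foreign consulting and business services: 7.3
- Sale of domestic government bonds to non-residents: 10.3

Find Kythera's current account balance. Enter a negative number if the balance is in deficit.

-22.2

Goods: 73.3 - 65.3 = 8.0
Services: -7.3 + 12.9 - 22.9 = -17.3
Primary income: -10.3
Secondary income: -4.6 + 3.7 - 1.7 = -2.6
Current account = 8.0 + (-17.3) + (-10.3) + (-2.6) = -22.2
(Excluded from the current account — financial account: inward foreign direct investment in the manufacturing sector 31.3, borrowing by resident firms from foreign banks 11.8, domestic pension funds' purchases of foreign equities 9.3, acquisition of a foreign subsidiary by a resident firm (outward FDI) 15.3, increase in resident deposits held at foreign banks 5.4, sale of domestic government bonds to non-residents 10.3.)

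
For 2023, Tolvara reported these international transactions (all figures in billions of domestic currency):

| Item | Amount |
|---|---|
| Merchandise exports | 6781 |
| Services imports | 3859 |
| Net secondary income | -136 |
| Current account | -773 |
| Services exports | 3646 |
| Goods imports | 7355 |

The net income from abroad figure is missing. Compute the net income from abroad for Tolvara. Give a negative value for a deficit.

150

Current account = goods balance + services balance + net primary income + net secondary income
Sum of the known components = -923
Net income from abroad = CA - (known components) = -773 - (-923) = 150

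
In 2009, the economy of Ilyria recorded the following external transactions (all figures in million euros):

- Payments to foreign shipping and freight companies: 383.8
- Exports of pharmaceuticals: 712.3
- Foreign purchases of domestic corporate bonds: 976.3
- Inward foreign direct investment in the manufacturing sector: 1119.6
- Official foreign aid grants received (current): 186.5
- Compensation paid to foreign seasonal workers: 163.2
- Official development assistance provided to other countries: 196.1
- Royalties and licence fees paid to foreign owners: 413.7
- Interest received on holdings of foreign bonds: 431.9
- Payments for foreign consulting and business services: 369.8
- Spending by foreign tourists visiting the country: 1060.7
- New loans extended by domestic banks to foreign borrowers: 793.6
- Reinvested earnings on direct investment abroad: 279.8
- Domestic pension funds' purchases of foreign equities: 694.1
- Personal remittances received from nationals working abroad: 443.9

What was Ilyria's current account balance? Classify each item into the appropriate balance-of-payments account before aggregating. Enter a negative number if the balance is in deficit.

Goods: 712.3
Services: -383.8 + 1060.7 - 369.8 - 413.7 = -106.6
Primary income: 431.9 - 163.2 + 279.8 = 548.5
Secondary income: 443.9 - 196.1 + 186.5 = 434.3
Current account = 712.3 + (-106.6) + 548.5 + 434.3 = 1588.5
(Excluded from the current account — financial account: foreign purchases of domestic corporate bonds 976.3, inward foreign direct investment in the manufacturing sector 1119.6, new loans extended by domestic banks to foreign borrowers 793.6, domestic pension funds' purchases of foreign equities 694.1.)

1588.5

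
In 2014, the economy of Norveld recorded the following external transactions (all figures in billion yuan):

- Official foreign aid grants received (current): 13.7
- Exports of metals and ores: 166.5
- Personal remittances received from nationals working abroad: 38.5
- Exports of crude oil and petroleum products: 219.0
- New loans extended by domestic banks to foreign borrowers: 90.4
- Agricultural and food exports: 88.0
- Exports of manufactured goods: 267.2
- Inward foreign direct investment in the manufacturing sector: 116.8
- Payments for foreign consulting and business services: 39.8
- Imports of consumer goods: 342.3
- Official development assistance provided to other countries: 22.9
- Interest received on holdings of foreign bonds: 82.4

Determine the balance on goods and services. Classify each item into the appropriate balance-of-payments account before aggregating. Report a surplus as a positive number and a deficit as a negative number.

358.6

Goods: 88.0 + 166.5 - 342.3 + 267.2 + 219.0 = 398.4
Services: -39.8
Trade balance = 398.4 + (-39.8) = 358.6
(Excluded from the trade balance — secondary income: official foreign aid grants received (current) 13.7, personal remittances received from nationals working abroad 38.5, official development assistance provided to other countries 22.9; financial account: new loans extended by domestic banks to foreign borrowers 90.4, inward foreign direct investment in the manufacturing sector 116.8; primary income: interest received on holdings of foreign bonds 82.4.)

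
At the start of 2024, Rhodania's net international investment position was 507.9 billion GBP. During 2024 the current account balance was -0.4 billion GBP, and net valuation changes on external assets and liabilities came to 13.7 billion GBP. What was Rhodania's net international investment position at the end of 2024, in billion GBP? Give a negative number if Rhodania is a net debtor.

521.2

Change in NIIP = current account + net valuation change = -0.4 + 13.7 = 13.3
End-of-year NIIP = 507.9 + 13.3 = 521.2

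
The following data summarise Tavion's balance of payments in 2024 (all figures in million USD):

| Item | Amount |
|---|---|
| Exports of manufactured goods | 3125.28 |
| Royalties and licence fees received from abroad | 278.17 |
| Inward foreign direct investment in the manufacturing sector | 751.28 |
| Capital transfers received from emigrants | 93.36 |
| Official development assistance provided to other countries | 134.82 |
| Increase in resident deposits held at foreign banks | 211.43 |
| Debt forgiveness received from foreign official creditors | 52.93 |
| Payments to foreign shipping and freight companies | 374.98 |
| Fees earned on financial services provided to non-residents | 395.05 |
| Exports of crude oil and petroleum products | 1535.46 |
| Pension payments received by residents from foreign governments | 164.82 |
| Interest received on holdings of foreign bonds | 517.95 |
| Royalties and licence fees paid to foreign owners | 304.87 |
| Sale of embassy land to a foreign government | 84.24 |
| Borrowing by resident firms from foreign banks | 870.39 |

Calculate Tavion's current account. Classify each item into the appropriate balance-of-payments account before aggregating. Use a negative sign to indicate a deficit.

Goods: 3125.28 + 1535.46 = 4660.74
Services: -374.98 + 278.17 + 395.05 - 304.87 = -6.63
Primary income: 517.95
Secondary income: -134.82 + 164.82 = 30.00
Current account = 4660.74 + (-6.63) + 517.95 + 30.00 = 5202.06
(Excluded from the current account — financial account: inward foreign direct investment in the manufacturing sector 751.28, increase in resident deposits held at foreign banks 211.43, borrowing by resident firms from foreign banks 870.39; capital account: capital transfers received from emigrants 93.36, debt forgiveness received from foreign official creditors 52.93, sale of embassy land to a foreign government 84.24.)

5202.06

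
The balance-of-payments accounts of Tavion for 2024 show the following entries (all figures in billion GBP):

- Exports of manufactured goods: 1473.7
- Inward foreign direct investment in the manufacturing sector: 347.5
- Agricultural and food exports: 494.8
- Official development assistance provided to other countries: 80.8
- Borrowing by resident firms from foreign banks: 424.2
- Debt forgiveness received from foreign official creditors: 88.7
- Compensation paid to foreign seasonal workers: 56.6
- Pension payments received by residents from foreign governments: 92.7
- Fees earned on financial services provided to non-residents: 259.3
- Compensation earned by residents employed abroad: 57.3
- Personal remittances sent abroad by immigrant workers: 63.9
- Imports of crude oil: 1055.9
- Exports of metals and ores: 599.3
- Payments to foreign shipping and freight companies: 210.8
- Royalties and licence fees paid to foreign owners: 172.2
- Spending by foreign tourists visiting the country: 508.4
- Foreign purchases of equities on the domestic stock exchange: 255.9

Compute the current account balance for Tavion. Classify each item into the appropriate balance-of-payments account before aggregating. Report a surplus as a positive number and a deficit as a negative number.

Goods: 1473.7 - 1055.9 + 599.3 + 494.8 = 1511.9
Services: 508.4 + 259.3 - 210.8 - 172.2 = 384.7
Primary income: -56.6 + 57.3 = 0.7
Secondary income: 92.7 - 63.9 - 80.8 = -52.0
Current account = 1511.9 + 384.7 + 0.7 + (-52.0) = 1845.3
(Excluded from the current account — financial account: inward foreign direct investment in the manufacturing sector 347.5, borrowing by resident firms from foreign banks 424.2, foreign purchases of equities on the domestic stock exchange 255.9; capital account: debt forgiveness received from foreign official creditors 88.7.)

1845.3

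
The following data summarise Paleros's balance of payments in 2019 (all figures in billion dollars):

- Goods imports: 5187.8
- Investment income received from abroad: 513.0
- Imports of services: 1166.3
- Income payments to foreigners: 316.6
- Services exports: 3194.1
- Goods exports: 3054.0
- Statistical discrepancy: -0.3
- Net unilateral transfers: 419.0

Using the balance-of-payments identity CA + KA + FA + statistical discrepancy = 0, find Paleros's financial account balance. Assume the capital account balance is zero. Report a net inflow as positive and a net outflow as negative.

-509.1

Goods balance = 3054.0 - 5187.8 = -2133.8
Services balance = 3194.1 - 1166.3 = 2027.8
Trade balance (goods + services) = -2133.8 + 2027.8 = -106.0
Net primary income = 513.0 - 316.6 = 196.4
Net secondary income = 419.0
Current account = -106.0 + 196.4 + 419.0 = 509.4
Financial account = -(509.4 + (-0.3)) = -509.1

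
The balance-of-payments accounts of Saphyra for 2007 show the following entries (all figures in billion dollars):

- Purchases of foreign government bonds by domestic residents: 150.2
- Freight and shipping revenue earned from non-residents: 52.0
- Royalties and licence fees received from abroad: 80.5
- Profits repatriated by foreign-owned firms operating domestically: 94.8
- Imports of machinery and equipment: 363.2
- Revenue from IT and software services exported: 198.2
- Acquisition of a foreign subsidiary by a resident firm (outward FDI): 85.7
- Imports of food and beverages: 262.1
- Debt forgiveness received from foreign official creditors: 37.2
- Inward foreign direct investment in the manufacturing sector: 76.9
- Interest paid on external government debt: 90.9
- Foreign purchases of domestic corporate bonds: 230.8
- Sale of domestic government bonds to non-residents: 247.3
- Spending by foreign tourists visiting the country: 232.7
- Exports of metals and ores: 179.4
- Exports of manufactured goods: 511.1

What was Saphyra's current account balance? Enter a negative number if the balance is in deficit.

442.9

Goods: 179.4 - 262.1 - 363.2 + 511.1 = 65.2
Services: 232.7 + 80.5 + 198.2 + 52.0 = 563.4
Primary income: -90.9 - 94.8 = -185.7
Current account = 65.2 + 563.4 + (-185.7) = 442.9
(Excluded from the current account — financial account: purchases of foreign government bonds by domestic residents 150.2, acquisition of a foreign subsidiary by a resident firm (outward FDI) 85.7, inward foreign direct investment in the manufacturing sector 76.9, foreign purchases of domestic corporate bonds 230.8, sale of domestic government bonds to non-residents 247.3; capital account: debt forgiveness received from foreign official creditors 37.2.)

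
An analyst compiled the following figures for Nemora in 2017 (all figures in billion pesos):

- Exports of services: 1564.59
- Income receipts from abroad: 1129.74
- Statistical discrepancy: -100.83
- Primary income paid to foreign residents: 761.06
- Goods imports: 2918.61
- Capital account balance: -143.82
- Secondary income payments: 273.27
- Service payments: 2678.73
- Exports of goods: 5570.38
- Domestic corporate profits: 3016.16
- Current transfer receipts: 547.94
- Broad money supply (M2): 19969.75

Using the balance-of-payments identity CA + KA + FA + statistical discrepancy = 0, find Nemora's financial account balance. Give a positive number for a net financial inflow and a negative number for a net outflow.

-1936.33

Goods balance = 5570.38 - 2918.61 = 2651.77
Services balance = 1564.59 - 2678.73 = -1114.14
Trade balance (goods + services) = 2651.77 + (-1114.14) = 1537.63
Net primary income = 1129.74 - 761.06 = 368.68
Net secondary income = 547.94 - 273.27 = 274.67
Current account = 1537.63 + 368.68 + 274.67 = 2180.98
Financial account = -(2180.98 + (-143.82) + (-100.83)) = -1936.33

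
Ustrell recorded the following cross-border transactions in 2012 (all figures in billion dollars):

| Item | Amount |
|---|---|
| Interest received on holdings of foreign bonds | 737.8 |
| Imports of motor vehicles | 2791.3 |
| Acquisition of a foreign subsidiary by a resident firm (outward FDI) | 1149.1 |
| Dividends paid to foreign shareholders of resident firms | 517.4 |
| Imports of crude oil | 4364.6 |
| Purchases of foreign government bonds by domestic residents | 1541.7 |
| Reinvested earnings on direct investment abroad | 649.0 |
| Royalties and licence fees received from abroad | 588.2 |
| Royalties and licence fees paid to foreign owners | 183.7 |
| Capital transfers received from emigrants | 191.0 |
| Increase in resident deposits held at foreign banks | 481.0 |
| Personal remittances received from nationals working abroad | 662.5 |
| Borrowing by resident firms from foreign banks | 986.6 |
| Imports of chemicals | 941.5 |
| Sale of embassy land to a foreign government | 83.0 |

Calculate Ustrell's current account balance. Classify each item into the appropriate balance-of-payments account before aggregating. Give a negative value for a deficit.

Goods: -4364.6 - 2791.3 - 941.5 = -8097.4
Services: 588.2 - 183.7 = 404.5
Primary income: 649.0 - 517.4 + 737.8 = 869.4
Secondary income: 662.5
Current account = (-8097.4) + 404.5 + 869.4 + 662.5 = -6161.0
(Excluded from the current account — financial account: acquisition of a foreign subsidiary by a resident firm (outward FDI) 1149.1, purchases of foreign government bonds by domestic residents 1541.7, increase in resident deposits held at foreign banks 481.0, borrowing by resident firms from foreign banks 986.6; capital account: capital transfers received from emigrants 191.0, sale of embassy land to a foreign government 83.0.)

-6161.0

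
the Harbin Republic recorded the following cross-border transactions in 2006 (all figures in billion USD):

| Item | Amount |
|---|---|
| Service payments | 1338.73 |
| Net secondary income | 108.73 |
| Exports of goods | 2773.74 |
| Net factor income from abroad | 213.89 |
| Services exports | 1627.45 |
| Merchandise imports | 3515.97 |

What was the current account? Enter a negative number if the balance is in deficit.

Goods balance = 2773.74 - 3515.97 = -742.23
Services balance = 1627.45 - 1338.73 = 288.72
Trade balance (goods + services) = -742.23 + 288.72 = -453.51
Net primary income = 213.89
Net secondary income = 108.73
Current account = -453.51 + 213.89 + 108.73 = -130.89

-130.89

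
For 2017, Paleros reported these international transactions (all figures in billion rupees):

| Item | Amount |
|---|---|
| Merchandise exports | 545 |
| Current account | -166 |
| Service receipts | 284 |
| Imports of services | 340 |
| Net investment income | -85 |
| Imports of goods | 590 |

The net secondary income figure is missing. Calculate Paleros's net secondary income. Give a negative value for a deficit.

20

Current account = goods balance + services balance + net primary income + net secondary income
Sum of the known components = -186
Net secondary income = CA - (known components) = -166 - (-186) = 20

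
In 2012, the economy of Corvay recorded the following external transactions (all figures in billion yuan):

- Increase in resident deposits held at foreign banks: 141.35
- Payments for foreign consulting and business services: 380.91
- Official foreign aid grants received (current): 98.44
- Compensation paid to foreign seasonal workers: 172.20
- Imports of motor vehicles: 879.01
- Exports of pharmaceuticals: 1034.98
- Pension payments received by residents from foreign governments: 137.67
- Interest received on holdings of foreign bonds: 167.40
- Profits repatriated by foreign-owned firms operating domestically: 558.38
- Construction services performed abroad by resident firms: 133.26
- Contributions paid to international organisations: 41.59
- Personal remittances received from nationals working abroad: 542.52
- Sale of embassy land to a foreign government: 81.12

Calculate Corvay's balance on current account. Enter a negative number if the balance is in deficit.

82.18

Goods: -879.01 + 1034.98 = 155.97
Services: -380.91 + 133.26 = -247.65
Primary income: 167.40 - 558.38 - 172.20 = -563.18
Secondary income: 98.44 + 542.52 + 137.67 - 41.59 = 737.04
Current account = 155.97 + (-247.65) + (-563.18) + 737.04 = 82.18
(Excluded from the current account — financial account: increase in resident deposits held at foreign banks 141.35; capital account: sale of embassy land to a foreign government 81.12.)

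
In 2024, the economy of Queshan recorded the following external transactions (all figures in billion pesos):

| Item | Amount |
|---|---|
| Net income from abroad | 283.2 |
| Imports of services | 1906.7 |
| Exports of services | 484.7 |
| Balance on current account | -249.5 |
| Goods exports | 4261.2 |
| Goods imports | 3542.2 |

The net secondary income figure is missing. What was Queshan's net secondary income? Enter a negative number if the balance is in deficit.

Current account = goods balance + services balance + net primary income + net secondary income
Sum of the known components = -419.8
Net secondary income = CA - (known components) = -249.5 - (-419.8) = 170.3

170.3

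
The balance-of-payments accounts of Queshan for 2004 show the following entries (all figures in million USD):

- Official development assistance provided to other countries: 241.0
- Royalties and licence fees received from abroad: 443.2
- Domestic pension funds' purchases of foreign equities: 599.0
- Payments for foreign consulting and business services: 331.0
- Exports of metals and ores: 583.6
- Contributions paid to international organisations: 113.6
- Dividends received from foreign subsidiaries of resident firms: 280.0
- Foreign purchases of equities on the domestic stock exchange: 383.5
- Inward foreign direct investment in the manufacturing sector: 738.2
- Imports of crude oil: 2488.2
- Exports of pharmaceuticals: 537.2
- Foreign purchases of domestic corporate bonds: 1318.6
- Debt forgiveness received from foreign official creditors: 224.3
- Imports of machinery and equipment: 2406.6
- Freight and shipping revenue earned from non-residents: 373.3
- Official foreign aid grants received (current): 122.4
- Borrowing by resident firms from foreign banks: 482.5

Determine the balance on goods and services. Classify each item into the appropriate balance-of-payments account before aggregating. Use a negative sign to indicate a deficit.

Goods: -2406.6 + 537.2 + 583.6 - 2488.2 = -3774.0
Services: 443.2 + 373.3 - 331.0 = 485.5
Trade balance = -3774.0 + 485.5 = -3288.5
(Excluded from the trade balance — secondary income: official development assistance provided to other countries 241.0, contributions paid to international organisations 113.6, official foreign aid grants received (current) 122.4; financial account: domestic pension funds' purchases of foreign equities 599.0, foreign purchases of equities on the domestic stock exchange 383.5, inward foreign direct investment in the manufacturing sector 738.2, foreign purchases of domestic corporate bonds 1318.6, borrowing by resident firms from foreign banks 482.5; primary income: dividends received from foreign subsidiaries of resident firms 280.0; capital account: debt forgiveness received from foreign official creditors 224.3.)

-3288.5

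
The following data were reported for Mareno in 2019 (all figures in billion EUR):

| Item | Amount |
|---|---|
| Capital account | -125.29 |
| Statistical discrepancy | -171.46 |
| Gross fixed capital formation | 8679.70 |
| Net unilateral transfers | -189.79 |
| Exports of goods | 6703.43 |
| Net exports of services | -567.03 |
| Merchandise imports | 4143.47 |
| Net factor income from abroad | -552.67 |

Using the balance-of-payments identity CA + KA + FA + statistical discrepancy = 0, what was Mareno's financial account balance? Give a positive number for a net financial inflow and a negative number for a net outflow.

Goods balance = 6703.43 - 4143.47 = 2559.96
Services balance = -567.03
Trade balance (goods + services) = 2559.96 + (-567.03) = 1992.93
Net primary income = -552.67
Net secondary income = -189.79
Current account = 1992.93 + (-552.67) + (-189.79) = 1250.47
Financial account = -(1250.47 + (-125.29) + (-171.46)) = -953.72

-953.72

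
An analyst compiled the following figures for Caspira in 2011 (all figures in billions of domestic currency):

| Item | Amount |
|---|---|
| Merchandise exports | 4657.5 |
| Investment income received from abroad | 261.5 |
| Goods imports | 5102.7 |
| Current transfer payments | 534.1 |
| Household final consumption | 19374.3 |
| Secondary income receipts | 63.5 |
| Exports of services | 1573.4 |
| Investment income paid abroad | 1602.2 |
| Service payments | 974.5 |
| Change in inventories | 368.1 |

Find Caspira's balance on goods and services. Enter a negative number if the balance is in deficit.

153.7

Goods balance = 4657.5 - 5102.7 = -445.2
Services balance = 1573.4 - 974.5 = 598.9
Trade balance (goods + services) = -445.2 + 598.9 = 153.7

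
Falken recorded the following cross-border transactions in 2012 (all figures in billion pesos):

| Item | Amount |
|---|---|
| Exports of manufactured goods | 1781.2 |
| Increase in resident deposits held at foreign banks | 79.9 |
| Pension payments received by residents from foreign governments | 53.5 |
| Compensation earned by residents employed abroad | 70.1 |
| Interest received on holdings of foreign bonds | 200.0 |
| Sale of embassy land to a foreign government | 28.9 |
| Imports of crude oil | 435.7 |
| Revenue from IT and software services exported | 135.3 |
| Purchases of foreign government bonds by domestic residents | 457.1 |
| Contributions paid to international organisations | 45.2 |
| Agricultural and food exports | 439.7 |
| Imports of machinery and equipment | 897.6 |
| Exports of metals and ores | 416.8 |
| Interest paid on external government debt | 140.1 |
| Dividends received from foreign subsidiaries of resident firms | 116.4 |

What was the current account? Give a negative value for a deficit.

1694.4

Goods: -435.7 + 439.7 + 416.8 - 897.6 + 1781.2 = 1304.4
Services: 135.3
Primary income: 116.4 + 70.1 + 200.0 - 140.1 = 246.4
Secondary income: 53.5 - 45.2 = 8.3
Current account = 1304.4 + 135.3 + 246.4 + 8.3 = 1694.4
(Excluded from the current account — financial account: increase in resident deposits held at foreign banks 79.9, purchases of foreign government bonds by domestic residents 457.1; capital account: sale of embassy land to a foreign government 28.9.)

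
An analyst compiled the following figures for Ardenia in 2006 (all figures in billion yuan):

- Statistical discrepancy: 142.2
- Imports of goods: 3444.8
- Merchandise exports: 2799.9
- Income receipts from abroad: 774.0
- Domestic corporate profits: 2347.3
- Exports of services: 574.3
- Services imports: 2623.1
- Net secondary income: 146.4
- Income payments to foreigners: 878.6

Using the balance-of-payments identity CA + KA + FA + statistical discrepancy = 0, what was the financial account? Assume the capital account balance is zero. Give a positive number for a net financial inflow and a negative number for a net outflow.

2509.7

Goods balance = 2799.9 - 3444.8 = -644.9
Services balance = 574.3 - 2623.1 = -2048.8
Trade balance (goods + services) = -644.9 + (-2048.8) = -2693.7
Net primary income = 774.0 - 878.6 = -104.6
Net secondary income = 146.4
Current account = -2693.7 + (-104.6) + 146.4 = -2651.9
Financial account = -(-2651.9 + 142.2) = 2509.7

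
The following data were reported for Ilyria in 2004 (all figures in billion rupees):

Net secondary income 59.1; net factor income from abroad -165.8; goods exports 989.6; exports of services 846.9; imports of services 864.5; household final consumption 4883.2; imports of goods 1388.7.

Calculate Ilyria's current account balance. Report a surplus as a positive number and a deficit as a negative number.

-523.4

Goods balance = 989.6 - 1388.7 = -399.1
Services balance = 846.9 - 864.5 = -17.6
Trade balance (goods + services) = -399.1 + (-17.6) = -416.7
Net primary income = -165.8
Net secondary income = 59.1
Current account = -416.7 + (-165.8) + 59.1 = -523.4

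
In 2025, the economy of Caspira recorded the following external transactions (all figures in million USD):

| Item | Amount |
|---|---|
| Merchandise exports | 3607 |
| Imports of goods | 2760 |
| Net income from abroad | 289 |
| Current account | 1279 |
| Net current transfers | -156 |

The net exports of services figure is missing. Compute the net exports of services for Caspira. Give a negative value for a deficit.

299

Current account = goods balance + services balance + net primary income + net secondary income
Sum of the known components = 980
Net exports of services = CA - (known components) = 1279 - 980 = 299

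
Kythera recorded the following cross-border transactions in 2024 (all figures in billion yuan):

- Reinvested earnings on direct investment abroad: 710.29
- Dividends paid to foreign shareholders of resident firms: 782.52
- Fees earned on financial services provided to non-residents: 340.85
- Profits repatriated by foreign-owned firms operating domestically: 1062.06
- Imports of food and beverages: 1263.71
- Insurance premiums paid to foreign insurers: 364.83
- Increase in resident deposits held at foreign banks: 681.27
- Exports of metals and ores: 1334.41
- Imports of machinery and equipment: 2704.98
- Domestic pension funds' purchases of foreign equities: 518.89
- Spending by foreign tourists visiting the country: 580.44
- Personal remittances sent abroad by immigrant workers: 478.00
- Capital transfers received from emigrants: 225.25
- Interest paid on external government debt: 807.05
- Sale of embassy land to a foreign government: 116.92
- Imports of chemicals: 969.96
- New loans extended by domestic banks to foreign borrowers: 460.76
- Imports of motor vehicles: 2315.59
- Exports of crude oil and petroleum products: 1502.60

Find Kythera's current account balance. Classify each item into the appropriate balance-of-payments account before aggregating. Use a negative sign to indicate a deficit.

-6280.11

Goods: -969.96 - 2315.59 - 1263.71 + 1334.41 + 1502.60 - 2704.98 = -4417.23
Services: -364.83 + 340.85 + 580.44 = 556.46
Primary income: -1062.06 + 710.29 - 782.52 - 807.05 = -1941.34
Secondary income: -478.00
Current account = (-4417.23) + 556.46 + (-1941.34) + (-478.00) = -6280.11
(Excluded from the current account — financial account: increase in resident deposits held at foreign banks 681.27, domestic pension funds' purchases of foreign equities 518.89, new loans extended by domestic banks to foreign borrowers 460.76; capital account: capital transfers received from emigrants 225.25, sale of embassy land to a foreign government 116.92.)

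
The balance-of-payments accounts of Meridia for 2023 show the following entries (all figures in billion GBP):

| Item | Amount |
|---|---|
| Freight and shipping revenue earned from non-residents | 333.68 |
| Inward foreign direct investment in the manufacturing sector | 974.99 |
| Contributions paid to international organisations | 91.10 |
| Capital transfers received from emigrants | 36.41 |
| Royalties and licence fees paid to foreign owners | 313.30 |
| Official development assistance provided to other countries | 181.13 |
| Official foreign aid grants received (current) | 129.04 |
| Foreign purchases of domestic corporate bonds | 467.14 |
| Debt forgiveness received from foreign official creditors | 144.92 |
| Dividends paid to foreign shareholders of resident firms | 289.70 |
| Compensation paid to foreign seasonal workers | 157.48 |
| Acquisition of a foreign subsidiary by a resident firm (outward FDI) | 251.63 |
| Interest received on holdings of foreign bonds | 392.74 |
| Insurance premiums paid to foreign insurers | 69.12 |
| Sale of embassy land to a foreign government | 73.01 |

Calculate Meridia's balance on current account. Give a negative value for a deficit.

Services: -313.30 + 333.68 - 69.12 = -48.74
Primary income: 392.74 - 289.70 - 157.48 = -54.44
Secondary income: -91.10 - 181.13 + 129.04 = -143.19
Current account = (-48.74) + (-54.44) + (-143.19) = -246.37
(Excluded from the current account — financial account: inward foreign direct investment in the manufacturing sector 974.99, foreign purchases of domestic corporate bonds 467.14, acquisition of a foreign subsidiary by a resident firm (outward FDI) 251.63; capital account: capital transfers received from emigrants 36.41, debt forgiveness received from foreign official creditors 144.92, sale of embassy land to a foreign government 73.01.)

-246.37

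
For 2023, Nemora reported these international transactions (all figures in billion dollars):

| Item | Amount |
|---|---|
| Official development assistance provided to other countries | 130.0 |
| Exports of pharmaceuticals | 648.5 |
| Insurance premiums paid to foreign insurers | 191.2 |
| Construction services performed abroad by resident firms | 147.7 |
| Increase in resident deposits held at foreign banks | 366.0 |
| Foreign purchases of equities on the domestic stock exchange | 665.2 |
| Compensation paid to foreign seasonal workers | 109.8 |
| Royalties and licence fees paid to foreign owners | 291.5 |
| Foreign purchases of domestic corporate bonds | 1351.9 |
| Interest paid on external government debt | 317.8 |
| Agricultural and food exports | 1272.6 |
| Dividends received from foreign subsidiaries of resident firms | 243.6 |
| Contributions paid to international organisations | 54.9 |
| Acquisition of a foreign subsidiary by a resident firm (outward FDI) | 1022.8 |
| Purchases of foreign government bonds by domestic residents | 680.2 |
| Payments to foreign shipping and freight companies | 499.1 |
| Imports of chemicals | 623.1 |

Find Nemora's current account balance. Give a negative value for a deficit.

95.0

Goods: -623.1 + 1272.6 + 648.5 = 1298.0
Services: -499.1 + 147.7 - 291.5 - 191.2 = -834.1
Primary income: 243.6 - 317.8 - 109.8 = -184.0
Secondary income: -130.0 - 54.9 = -184.9
Current account = 1298.0 + (-834.1) + (-184.0) + (-184.9) = 95.0
(Excluded from the current account — financial account: increase in resident deposits held at foreign banks 366.0, foreign purchases of equities on the domestic stock exchange 665.2, foreign purchases of domestic corporate bonds 1351.9, acquisition of a foreign subsidiary by a resident firm (outward FDI) 1022.8, purchases of foreign government bonds by domestic residents 680.2.)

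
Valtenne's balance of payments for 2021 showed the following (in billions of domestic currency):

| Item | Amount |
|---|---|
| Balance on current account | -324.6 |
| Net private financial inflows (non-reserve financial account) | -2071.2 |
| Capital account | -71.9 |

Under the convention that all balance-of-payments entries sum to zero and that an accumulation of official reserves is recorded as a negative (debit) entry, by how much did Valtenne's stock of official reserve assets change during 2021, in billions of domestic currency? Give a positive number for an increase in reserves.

-2467.7

Official reserve transactions balance = -((-324.6) + (-71.9) + (-2071.2)) = 2467.7
An accumulation of reserves is recorded as a debit (negative entry), so the change in the stock of reserves is the negative of that balance.
Change in official reserves = -(2467.7) = -2467.7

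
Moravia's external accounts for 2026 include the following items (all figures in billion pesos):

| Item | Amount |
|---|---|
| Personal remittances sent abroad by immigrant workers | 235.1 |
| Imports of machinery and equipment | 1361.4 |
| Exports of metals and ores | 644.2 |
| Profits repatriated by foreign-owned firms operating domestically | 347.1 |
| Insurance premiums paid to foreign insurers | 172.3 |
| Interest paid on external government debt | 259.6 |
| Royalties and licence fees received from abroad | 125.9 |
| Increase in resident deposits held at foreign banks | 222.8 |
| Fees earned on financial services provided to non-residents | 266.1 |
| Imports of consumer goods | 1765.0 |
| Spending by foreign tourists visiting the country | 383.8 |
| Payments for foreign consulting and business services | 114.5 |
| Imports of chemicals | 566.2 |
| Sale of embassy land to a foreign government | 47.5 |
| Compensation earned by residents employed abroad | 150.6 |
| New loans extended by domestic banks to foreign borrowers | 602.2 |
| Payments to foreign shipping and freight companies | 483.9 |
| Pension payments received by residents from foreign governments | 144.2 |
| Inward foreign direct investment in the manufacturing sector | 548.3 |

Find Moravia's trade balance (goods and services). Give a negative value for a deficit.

-3043.3

Goods: -1765.0 + 644.2 - 566.2 - 1361.4 = -3048.4
Services: -483.9 + 383.8 - 114.5 + 125.9 + 266.1 - 172.3 = 5.1
Trade balance = -3048.4 + 5.1 = -3043.3
(Excluded from the trade balance — secondary income: personal remittances sent abroad by immigrant workers 235.1, pension payments received by residents from foreign governments 144.2; primary income: profits repatriated by foreign-owned firms operating domestically 347.1, interest paid on external government debt 259.6, compensation earned by residents employed abroad 150.6; financial account: increase in resident deposits held at foreign banks 222.8, new loans extended by domestic banks to foreign borrowers 602.2, inward foreign direct investment in the manufacturing sector 548.3; capital account: sale of embassy land to a foreign government 47.5.)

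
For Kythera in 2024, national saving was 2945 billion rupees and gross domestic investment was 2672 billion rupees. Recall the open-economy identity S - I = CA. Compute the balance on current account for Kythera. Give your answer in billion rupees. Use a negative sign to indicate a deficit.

273

CA = S - I = 2945 - 2672 = 273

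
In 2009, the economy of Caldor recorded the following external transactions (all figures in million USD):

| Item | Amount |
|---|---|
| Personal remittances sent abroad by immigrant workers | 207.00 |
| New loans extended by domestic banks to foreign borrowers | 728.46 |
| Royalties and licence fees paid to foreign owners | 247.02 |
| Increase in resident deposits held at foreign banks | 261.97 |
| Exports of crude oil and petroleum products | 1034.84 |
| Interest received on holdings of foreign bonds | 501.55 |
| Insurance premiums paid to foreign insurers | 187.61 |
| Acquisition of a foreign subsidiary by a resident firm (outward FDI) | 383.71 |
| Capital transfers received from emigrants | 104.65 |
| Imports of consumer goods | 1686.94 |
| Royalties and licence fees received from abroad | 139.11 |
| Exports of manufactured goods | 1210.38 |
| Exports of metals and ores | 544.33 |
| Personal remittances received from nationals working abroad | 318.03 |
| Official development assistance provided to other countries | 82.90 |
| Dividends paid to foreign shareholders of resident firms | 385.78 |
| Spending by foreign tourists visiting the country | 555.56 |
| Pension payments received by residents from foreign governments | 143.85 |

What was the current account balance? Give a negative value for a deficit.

1650.40

Goods: -1686.94 + 1210.38 + 544.33 + 1034.84 = 1102.61
Services: -247.02 - 187.61 + 139.11 + 555.56 = 260.04
Primary income: 501.55 - 385.78 = 115.77
Secondary income: 143.85 + 318.03 - 82.90 - 207.00 = 171.98
Current account = 1102.61 + 260.04 + 115.77 + 171.98 = 1650.40
(Excluded from the current account — financial account: new loans extended by domestic banks to foreign borrowers 728.46, increase in resident deposits held at foreign banks 261.97, acquisition of a foreign subsidiary by a resident firm (outward FDI) 383.71; capital account: capital transfers received from emigrants 104.65.)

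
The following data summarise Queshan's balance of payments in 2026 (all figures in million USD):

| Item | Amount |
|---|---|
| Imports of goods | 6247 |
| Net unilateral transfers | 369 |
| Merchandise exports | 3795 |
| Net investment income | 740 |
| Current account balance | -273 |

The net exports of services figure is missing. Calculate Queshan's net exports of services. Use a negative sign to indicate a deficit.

1070

Current account = goods balance + services balance + net primary income + net secondary income
Sum of the known components = -1343
Net exports of services = CA - (known components) = -273 - (-1343) = 1070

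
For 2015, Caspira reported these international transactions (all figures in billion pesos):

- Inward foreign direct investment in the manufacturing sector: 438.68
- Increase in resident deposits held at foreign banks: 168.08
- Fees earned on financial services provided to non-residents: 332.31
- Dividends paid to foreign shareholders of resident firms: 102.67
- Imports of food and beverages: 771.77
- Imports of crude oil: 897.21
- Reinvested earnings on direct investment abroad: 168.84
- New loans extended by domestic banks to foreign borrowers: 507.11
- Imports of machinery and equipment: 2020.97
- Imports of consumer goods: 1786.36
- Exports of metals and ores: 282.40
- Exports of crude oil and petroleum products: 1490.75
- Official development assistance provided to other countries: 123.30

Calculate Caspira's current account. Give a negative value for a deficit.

-3427.98

Goods: -2020.97 - 1786.36 + 282.40 - 771.77 - 897.21 + 1490.75 = -3703.16
Services: 332.31
Primary income: -102.67 + 168.84 = 66.17
Secondary income: -123.30
Current account = (-3703.16) + 332.31 + 66.17 + (-123.30) = -3427.98
(Excluded from the current account — financial account: inward foreign direct investment in the manufacturing sector 438.68, increase in resident deposits held at foreign banks 168.08, new loans extended by domestic banks to foreign borrowers 507.11.)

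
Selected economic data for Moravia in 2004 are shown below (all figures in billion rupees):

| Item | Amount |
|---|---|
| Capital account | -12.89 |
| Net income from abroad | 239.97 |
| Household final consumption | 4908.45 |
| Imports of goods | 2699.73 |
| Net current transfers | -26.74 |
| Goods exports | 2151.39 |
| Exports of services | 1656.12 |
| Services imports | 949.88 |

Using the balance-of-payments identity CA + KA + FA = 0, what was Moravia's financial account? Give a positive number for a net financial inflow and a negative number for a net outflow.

-358.24

Goods balance = 2151.39 - 2699.73 = -548.34
Services balance = 1656.12 - 949.88 = 706.24
Trade balance (goods + services) = -548.34 + 706.24 = 157.90
Net primary income = 239.97
Net secondary income = -26.74
Current account = 157.90 + 239.97 + (-26.74) = 371.13
Financial account = -(371.13 + (-12.89)) = -358.24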